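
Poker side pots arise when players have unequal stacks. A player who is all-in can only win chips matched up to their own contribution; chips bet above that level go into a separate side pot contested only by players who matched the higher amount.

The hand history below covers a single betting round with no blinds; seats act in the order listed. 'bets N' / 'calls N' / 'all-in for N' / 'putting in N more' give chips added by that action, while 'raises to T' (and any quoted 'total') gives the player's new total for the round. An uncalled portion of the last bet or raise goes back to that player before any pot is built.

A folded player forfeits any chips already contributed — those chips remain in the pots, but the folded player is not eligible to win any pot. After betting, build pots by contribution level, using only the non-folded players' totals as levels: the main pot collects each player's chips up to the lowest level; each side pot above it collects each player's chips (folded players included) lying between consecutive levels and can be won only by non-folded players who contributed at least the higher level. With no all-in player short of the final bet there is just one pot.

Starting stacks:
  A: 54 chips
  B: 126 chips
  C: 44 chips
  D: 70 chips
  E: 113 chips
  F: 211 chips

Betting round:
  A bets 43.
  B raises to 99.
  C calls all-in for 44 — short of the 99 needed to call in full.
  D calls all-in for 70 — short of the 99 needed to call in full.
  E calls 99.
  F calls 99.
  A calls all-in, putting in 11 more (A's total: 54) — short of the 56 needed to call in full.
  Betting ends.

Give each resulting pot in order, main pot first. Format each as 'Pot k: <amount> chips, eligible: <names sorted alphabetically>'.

Pot 1: 264 chips, eligible: A, B, C, D, E, F
Pot 2: 50 chips, eligible: A, B, D, E, F
Pot 3: 64 chips, eligible: B, D, E, F
Pot 4: 87 chips, eligible: B, E, F

Derivation:
Contributions: A=54, B=99, C=44, D=70, E=99, F=99
Pot levels (distinct totals of non-folded players): 44, 54, 70, 99
Layer 1-44: 44 each from A, B, C, D, E, F = 44*6 = 264 chips; eligible A, B, C, D, E, F
Layer 45-54: 10 each from A, B, D, E, F = 10*5 = 50 chips; eligible A, B, D, E, F
Layer 55-70: 16 each from B, D, E, F = 16*4 = 64 chips; eligible B, D, E, F
Layer 71-99: 29 each from B, E, F = 29*3 = 87 chips; eligible B, E, F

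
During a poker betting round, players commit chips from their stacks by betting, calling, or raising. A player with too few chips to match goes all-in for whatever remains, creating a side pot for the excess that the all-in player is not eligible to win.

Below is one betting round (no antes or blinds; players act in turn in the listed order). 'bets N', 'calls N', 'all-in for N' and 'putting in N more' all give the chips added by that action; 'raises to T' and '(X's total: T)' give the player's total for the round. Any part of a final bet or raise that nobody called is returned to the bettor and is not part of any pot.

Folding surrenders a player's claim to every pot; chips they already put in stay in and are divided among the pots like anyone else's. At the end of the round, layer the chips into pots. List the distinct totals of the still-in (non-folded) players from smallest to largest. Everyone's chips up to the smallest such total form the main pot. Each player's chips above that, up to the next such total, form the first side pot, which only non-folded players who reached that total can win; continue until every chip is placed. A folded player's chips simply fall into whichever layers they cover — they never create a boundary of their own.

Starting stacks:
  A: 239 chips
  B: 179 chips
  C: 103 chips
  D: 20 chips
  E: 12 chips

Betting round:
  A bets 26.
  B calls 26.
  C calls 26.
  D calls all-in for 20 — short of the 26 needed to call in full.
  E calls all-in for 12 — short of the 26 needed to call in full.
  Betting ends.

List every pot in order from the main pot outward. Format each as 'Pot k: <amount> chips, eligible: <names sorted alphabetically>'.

Contributions: A=26, B=26, C=26, D=20, E=12
Pot levels (distinct totals of non-folded players): 12, 20, 26
Layer 1-12: 12 each from A, B, C, D, E = 12*5 = 60 chips; eligible A, B, C, D, E
Layer 13-20: 8 each from A, B, C, D = 8*4 = 32 chips; eligible A, B, C, D
Layer 21-26: 6 each from A, B, C = 6*3 = 18 chips; eligible A, B, C

Pot 1: 60 chips, eligible: A, B, C, D, E
Pot 2: 32 chips, eligible: A, B, C, D
Pot 3: 18 chips, eligible: A, B, C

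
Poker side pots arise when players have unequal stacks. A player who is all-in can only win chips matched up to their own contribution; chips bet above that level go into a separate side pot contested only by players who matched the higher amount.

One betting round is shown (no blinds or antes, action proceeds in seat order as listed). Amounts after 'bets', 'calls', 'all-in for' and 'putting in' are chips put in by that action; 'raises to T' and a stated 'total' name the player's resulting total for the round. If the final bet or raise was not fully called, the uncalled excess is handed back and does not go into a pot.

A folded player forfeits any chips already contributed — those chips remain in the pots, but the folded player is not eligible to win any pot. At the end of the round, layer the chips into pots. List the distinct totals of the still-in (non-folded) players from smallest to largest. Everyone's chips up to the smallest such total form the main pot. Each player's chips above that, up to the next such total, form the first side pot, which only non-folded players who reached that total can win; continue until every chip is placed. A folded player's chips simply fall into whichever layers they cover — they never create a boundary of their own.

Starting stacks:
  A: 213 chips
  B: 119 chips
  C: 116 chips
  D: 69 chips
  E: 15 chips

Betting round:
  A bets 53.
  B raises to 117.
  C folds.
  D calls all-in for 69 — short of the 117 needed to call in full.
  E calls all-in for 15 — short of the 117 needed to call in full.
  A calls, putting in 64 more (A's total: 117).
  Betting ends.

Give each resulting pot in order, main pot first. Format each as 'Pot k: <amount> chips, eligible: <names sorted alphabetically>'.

Contributions: A=117, B=117, D=69, E=15
Folded: C
Pot levels (distinct totals of non-folded players): 15, 69, 117
Layer 1-15: 15 each from A, B, D, E = 15*4 = 60 chips; eligible A, B, D, E
Layer 16-69: 54 each from A, B, D = 54*3 = 162 chips; eligible A, B, D
Layer 70-117: 48 each from A, B = 48*2 = 96 chips; eligible A, B

Pot 1: 60 chips, eligible: A, B, D, E
Pot 2: 162 chips, eligible: A, B, D
Pot 3: 96 chips, eligible: A, B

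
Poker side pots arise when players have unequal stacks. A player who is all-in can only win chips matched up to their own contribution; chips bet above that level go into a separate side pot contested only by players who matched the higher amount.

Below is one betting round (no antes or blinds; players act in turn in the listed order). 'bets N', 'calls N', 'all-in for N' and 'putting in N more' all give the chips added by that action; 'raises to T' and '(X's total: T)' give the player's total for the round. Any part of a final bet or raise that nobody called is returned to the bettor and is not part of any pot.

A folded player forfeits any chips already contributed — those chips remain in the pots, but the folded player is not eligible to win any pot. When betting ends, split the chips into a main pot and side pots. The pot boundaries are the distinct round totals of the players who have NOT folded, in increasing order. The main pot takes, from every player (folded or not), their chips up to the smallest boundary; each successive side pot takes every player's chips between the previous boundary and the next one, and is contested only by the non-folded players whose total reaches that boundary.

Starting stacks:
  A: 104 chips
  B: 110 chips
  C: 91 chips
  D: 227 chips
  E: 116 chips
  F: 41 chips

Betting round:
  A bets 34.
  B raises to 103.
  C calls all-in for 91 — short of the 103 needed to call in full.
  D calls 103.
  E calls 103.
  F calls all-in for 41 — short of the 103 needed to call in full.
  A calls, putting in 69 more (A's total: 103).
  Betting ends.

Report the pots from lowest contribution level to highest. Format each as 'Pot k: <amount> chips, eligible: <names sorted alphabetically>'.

Pot 1: 246 chips, eligible: A, B, C, D, E, F
Pot 2: 250 chips, eligible: A, B, C, D, E
Pot 3: 48 chips, eligible: A, B, D, E

Derivation:
Contributions: A=103, B=103, C=91, D=103, E=103, F=41
Pot levels (distinct totals of non-folded players): 41, 91, 103
Layer 1-41: 41 each from A, B, C, D, E, F = 41*6 = 246 chips; eligible A, B, C, D, E, F
Layer 42-91: 50 each from A, B, C, D, E = 50*5 = 250 chips; eligible A, B, C, D, E
Layer 92-103: 12 each from A, B, D, E = 12*4 = 48 chips; eligible A, B, D, E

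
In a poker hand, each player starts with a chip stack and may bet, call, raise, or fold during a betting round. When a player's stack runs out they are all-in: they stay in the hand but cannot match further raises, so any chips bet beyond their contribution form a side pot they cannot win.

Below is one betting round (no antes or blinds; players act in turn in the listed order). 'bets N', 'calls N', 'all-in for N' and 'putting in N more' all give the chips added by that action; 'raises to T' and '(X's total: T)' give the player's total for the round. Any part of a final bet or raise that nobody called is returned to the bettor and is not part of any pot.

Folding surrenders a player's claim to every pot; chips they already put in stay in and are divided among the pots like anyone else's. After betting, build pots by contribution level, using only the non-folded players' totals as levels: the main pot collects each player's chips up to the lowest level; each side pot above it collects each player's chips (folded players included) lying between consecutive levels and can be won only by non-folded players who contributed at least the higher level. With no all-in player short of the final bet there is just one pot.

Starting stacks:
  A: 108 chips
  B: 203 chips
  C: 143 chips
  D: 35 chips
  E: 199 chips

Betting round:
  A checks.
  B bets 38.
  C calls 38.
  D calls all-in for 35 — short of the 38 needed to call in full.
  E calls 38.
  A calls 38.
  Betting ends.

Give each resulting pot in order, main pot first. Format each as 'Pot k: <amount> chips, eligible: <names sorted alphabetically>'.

Contributions: A=38, B=38, C=38, D=35, E=38
Pot levels (distinct totals of non-folded players): 35, 38
Layer 1-35: 35 each from A, B, C, D, E = 35*5 = 175 chips; eligible A, B, C, D, E
Layer 36-38: 3 each from A, B, C, E = 3*4 = 12 chips; eligible A, B, C, E

Pot 1: 175 chips, eligible: A, B, C, D, E
Pot 2: 12 chips, eligible: A, B, C, E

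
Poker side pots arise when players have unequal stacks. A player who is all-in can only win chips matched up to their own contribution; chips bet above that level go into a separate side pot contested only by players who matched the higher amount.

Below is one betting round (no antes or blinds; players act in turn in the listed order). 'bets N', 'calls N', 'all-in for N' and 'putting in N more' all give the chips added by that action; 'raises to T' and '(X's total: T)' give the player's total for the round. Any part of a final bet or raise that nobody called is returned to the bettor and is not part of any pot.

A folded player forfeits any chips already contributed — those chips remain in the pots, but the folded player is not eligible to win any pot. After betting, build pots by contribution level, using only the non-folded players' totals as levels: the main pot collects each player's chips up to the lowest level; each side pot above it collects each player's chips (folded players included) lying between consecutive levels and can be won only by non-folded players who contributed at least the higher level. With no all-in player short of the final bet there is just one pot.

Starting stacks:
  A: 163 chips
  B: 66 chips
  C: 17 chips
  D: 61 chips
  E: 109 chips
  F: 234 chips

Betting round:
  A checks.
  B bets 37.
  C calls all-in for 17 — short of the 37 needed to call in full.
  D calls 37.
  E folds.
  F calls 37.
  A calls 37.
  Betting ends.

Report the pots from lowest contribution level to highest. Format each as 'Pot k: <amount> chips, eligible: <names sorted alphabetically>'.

Pot 1: 85 chips, eligible: A, B, C, D, F
Pot 2: 80 chips, eligible: A, B, D, F

Derivation:
Contributions: A=37, B=37, C=17, D=37, F=37
Folded: E
Pot levels (distinct totals of non-folded players): 17, 37
Layer 1-17: 17 each from A, B, C, D, F = 17*5 = 85 chips; eligible A, B, C, D, F
Layer 18-37: 20 each from A, B, D, F = 20*4 = 80 chips; eligible A, B, D, F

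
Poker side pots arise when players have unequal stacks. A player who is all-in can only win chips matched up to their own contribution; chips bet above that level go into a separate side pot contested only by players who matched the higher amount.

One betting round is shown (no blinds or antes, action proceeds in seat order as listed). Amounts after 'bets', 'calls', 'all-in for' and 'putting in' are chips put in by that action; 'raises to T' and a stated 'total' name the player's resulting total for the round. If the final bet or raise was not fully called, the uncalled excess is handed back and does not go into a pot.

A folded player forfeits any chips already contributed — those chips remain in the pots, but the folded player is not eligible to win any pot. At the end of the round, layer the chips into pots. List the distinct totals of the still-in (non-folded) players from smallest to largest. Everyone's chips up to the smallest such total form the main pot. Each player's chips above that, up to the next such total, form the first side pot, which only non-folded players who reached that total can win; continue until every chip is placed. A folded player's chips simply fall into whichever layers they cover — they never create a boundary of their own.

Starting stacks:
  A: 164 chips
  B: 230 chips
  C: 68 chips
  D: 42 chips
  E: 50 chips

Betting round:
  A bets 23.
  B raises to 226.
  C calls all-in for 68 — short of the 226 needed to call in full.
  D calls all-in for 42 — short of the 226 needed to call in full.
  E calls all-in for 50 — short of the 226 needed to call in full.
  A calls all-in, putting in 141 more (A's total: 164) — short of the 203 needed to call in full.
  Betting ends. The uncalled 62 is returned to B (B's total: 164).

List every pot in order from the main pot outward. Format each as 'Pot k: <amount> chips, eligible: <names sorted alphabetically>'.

Pot 1: 210 chips, eligible: A, B, C, D, E
Pot 2: 32 chips, eligible: A, B, C, E
Pot 3: 54 chips, eligible: A, B, C
Pot 4: 192 chips, eligible: A, B

Derivation:
Contributions (after 62 returned to B): A=164, B=164, C=68, D=42, E=50
Pot levels (distinct totals of non-folded players): 42, 50, 68, 164
Layer 1-42: 42 each from A, B, C, D, E = 42*5 = 210 chips; eligible A, B, C, D, E
Layer 43-50: 8 each from A, B, C, E = 8*4 = 32 chips; eligible A, B, C, E
Layer 51-68: 18 each from A, B, C = 18*3 = 54 chips; eligible A, B, C
Layer 69-164: 96 each from A, B = 96*2 = 192 chips; eligible A, B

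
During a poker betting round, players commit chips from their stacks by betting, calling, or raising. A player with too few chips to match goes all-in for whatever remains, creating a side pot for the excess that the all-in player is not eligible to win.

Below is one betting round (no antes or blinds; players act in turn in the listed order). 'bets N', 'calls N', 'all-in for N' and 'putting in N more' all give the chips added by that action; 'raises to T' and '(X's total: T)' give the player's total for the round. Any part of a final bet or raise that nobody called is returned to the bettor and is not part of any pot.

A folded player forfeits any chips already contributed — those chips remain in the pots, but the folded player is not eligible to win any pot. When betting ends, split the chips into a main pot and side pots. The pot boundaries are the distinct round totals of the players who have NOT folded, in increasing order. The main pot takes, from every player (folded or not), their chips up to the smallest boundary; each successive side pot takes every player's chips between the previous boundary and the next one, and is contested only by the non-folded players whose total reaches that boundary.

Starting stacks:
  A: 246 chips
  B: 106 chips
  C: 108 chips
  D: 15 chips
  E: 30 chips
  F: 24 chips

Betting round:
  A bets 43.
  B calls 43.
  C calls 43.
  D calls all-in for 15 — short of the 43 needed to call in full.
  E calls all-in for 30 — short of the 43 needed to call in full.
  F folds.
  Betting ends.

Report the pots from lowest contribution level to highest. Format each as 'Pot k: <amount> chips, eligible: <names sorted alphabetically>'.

Pot 1: 75 chips, eligible: A, B, C, D, E
Pot 2: 60 chips, eligible: A, B, C, E
Pot 3: 39 chips, eligible: A, B, C

Derivation:
Contributions: A=43, B=43, C=43, D=15, E=30
Folded: F
Pot levels (distinct totals of non-folded players): 15, 30, 43
Layer 1-15: 15 each from A, B, C, D, E = 15*5 = 75 chips; eligible A, B, C, D, E
Layer 16-30: 15 each from A, B, C, E = 15*4 = 60 chips; eligible A, B, C, E
Layer 31-43: 13 each from A, B, C = 13*3 = 39 chips; eligible A, B, C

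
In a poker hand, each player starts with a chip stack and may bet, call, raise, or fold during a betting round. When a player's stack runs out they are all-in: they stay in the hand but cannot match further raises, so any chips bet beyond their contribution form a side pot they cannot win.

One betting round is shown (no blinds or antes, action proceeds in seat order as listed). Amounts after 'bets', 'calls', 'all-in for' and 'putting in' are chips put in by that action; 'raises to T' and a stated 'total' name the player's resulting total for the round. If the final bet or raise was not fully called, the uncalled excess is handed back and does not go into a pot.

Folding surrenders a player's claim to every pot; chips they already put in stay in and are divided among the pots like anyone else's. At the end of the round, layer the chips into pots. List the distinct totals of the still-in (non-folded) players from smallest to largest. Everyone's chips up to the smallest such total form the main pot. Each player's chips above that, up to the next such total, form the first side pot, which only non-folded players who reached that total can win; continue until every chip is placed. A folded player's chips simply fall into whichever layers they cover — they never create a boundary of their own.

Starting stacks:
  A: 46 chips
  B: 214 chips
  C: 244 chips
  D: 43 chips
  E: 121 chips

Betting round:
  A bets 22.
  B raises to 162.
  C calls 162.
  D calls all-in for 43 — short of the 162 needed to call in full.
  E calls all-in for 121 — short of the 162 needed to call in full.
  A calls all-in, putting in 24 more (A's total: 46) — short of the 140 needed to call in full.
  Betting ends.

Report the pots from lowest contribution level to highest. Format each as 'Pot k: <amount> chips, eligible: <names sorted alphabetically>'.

Pot 1: 215 chips, eligible: A, B, C, D, E
Pot 2: 12 chips, eligible: A, B, C, E
Pot 3: 225 chips, eligible: B, C, E
Pot 4: 82 chips, eligible: B, C

Derivation:
Contributions: A=46, B=162, C=162, D=43, E=121
Pot levels (distinct totals of non-folded players): 43, 46, 121, 162
Layer 1-43: 43 each from A, B, C, D, E = 43*5 = 215 chips; eligible A, B, C, D, E
Layer 44-46: 3 each from A, B, C, E = 3*4 = 12 chips; eligible A, B, C, E
Layer 47-121: 75 each from B, C, E = 75*3 = 225 chips; eligible B, C, E
Layer 122-162: 41 each from B, C = 41*2 = 82 chips; eligible B, C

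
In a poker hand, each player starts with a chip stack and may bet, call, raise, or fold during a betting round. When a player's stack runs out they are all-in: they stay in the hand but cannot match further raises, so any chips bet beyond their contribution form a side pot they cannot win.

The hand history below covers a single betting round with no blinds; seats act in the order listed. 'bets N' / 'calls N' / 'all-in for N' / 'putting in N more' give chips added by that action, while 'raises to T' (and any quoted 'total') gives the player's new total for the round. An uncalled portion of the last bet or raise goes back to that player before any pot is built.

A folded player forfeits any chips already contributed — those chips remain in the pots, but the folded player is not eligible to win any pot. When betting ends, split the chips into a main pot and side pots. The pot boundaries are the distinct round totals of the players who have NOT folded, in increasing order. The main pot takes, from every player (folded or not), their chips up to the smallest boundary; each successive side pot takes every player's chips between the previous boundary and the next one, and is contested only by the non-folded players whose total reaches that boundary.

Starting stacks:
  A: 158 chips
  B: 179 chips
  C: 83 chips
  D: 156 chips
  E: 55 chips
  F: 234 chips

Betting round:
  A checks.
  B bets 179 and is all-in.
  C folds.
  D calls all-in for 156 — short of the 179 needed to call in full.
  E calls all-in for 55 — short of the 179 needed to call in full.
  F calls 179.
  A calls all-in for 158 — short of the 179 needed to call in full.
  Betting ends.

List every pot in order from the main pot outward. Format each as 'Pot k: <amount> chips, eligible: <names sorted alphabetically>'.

Contributions: A=158, B=179, D=156, E=55, F=179
Folded: C
Pot levels (distinct totals of non-folded players): 55, 156, 158, 179
Layer 1-55: 55 each from A, B, D, E, F = 55*5 = 275 chips; eligible A, B, D, E, F
Layer 56-156: 101 each from A, B, D, F = 101*4 = 404 chips; eligible A, B, D, F
Layer 157-158: 2 each from A, B, F = 2*3 = 6 chips; eligible A, B, F
Layer 159-179: 21 each from B, F = 21*2 = 42 chips; eligible B, F

Pot 1: 275 chips, eligible: A, B, D, E, F
Pot 2: 404 chips, eligible: A, B, D, F
Pot 3: 6 chips, eligible: A, B, F
Pot 4: 42 chips, eligible: B, F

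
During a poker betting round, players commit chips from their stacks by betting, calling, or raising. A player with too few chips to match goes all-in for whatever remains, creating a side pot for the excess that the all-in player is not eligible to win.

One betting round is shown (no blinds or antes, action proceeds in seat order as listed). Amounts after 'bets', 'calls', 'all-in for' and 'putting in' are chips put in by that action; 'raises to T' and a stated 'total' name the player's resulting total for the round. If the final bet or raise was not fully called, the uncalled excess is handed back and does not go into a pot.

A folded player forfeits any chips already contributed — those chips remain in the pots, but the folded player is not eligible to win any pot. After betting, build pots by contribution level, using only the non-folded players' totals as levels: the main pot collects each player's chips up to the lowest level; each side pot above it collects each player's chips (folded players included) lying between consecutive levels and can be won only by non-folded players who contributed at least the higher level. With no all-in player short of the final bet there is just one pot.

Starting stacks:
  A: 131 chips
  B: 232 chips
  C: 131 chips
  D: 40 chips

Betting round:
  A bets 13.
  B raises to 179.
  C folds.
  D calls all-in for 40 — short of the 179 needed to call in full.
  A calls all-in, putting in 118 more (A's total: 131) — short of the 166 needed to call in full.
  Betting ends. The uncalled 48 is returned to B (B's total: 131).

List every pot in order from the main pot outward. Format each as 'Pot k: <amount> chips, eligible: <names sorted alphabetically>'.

Pot 1: 120 chips, eligible: A, B, D
Pot 2: 182 chips, eligible: A, B

Derivation:
Contributions (after 48 returned to B): A=131, B=131, D=40
Folded: C
Pot levels (distinct totals of non-folded players): 40, 131
Layer 1-40: 40 each from A, B, D = 40*3 = 120 chips; eligible A, B, D
Layer 41-131: 91 each from A, B = 91*2 = 182 chips; eligible A, B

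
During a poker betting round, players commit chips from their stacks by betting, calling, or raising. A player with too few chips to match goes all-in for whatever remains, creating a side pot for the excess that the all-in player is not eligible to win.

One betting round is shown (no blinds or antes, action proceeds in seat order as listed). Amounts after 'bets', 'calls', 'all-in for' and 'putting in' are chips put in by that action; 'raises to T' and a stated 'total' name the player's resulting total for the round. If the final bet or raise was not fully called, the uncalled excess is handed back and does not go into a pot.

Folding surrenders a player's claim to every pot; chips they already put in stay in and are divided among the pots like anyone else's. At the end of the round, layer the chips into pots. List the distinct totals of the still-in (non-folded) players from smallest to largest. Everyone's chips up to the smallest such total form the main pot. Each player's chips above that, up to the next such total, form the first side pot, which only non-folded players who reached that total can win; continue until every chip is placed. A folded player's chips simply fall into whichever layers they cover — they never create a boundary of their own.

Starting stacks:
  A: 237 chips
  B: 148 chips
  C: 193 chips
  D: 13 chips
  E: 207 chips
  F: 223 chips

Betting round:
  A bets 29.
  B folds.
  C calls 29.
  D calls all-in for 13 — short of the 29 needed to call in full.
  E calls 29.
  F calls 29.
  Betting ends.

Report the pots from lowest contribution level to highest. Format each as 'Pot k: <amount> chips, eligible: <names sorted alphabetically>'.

Contributions: A=29, C=29, D=13, E=29, F=29
Folded: B
Pot levels (distinct totals of non-folded players): 13, 29
Layer 1-13: 13 each from A, C, D, E, F = 13*5 = 65 chips; eligible A, C, D, E, F
Layer 14-29: 16 each from A, C, E, F = 16*4 = 64 chips; eligible A, C, E, F

Pot 1: 65 chips, eligible: A, C, D, E, F
Pot 2: 64 chips, eligible: A, C, E, F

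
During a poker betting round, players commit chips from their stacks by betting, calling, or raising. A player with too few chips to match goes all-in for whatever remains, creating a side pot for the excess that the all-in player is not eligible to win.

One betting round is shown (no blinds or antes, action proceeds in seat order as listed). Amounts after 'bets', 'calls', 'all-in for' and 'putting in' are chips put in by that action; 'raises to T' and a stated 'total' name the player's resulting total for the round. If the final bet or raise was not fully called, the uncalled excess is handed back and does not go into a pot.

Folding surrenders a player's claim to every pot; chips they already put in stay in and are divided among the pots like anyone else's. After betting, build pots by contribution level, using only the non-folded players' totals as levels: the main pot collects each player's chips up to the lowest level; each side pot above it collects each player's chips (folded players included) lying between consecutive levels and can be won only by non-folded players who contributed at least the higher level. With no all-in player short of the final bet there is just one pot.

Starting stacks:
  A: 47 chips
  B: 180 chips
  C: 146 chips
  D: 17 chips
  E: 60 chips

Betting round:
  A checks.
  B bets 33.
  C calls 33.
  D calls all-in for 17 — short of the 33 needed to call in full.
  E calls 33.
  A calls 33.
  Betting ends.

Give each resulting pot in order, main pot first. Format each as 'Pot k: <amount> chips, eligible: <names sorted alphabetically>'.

Contributions: A=33, B=33, C=33, D=17, E=33
Pot levels (distinct totals of non-folded players): 17, 33
Layer 1-17: 17 each from A, B, C, D, E = 17*5 = 85 chips; eligible A, B, C, D, E
Layer 18-33: 16 each from A, B, C, E = 16*4 = 64 chips; eligible A, B, C, E

Pot 1: 85 chips, eligible: A, B, C, D, E
Pot 2: 64 chips, eligible: A, B, C, E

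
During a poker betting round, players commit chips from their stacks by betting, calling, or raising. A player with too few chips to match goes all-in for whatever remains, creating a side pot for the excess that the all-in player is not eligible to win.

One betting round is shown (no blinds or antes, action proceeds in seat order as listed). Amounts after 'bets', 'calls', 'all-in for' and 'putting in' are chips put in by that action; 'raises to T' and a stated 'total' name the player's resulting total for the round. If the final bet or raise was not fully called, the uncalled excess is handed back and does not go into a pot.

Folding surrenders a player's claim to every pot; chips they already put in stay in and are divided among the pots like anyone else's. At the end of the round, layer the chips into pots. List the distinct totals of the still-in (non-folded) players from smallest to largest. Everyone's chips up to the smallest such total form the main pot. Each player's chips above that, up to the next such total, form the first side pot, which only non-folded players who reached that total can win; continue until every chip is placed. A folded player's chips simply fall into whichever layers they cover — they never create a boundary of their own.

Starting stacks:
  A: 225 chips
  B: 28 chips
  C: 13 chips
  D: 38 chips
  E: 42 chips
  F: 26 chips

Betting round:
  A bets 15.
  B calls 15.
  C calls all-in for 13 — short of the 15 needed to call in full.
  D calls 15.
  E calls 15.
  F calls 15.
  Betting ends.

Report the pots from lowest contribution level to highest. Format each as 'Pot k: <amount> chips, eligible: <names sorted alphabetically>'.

Contributions: A=15, B=15, C=13, D=15, E=15, F=15
Pot levels (distinct totals of non-folded players): 13, 15
Layer 1-13: 13 each from A, B, C, D, E, F = 13*6 = 78 chips; eligible A, B, C, D, E, F
Layer 14-15: 2 each from A, B, D, E, F = 2*5 = 10 chips; eligible A, B, D, E, F

Pot 1: 78 chips, eligible: A, B, C, D, E, F
Pot 2: 10 chips, eligible: A, B, D, E, F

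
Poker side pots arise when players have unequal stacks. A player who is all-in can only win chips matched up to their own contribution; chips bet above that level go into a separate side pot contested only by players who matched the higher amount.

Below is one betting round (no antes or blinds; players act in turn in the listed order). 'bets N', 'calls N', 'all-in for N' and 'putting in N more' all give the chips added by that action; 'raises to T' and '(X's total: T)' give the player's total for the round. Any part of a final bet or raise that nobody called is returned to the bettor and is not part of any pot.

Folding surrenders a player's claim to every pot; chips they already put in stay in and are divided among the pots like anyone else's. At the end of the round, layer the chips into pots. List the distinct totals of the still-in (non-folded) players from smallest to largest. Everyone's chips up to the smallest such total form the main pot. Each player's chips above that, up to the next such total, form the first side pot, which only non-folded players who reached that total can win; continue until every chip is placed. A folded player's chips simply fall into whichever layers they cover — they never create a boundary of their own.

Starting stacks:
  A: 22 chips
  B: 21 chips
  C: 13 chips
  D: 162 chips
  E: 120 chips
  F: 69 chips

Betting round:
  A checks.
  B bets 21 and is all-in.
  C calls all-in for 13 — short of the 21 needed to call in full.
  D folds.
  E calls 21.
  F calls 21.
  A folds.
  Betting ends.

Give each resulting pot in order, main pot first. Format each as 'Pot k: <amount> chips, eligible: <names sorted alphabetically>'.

Pot 1: 52 chips, eligible: B, C, E, F
Pot 2: 24 chips, eligible: B, E, F

Derivation:
Contributions: B=21, C=13, E=21, F=21
Folded: A, D
Pot levels (distinct totals of non-folded players): 13, 21
Layer 1-13: 13 each from B, C, E, F = 13*4 = 52 chips; eligible B, C, E, F
Layer 14-21: 8 each from B, E, F = 8*3 = 24 chips; eligible B, E, F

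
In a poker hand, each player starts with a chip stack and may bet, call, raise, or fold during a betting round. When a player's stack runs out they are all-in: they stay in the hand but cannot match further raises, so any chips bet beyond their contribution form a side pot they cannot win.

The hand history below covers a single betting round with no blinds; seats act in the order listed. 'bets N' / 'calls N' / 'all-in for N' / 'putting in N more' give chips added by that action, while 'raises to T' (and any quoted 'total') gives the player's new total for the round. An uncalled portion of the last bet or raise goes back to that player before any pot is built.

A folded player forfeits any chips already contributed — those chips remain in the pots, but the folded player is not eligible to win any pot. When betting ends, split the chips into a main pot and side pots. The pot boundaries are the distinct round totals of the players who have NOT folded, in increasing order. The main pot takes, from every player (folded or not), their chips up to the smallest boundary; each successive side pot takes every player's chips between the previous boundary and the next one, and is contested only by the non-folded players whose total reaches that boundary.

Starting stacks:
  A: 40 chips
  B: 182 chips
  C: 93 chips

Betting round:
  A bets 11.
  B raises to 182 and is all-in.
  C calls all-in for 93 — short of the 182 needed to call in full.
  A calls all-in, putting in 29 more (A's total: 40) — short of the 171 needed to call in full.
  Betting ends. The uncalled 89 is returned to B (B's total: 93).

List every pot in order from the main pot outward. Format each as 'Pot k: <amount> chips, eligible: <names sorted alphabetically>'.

Pot 1: 120 chips, eligible: A, B, C
Pot 2: 106 chips, eligible: B, C

Derivation:
Contributions (after 89 returned to B): A=40, B=93, C=93
Pot levels (distinct totals of non-folded players): 40, 93
Layer 1-40: 40 each from A, B, C = 40*3 = 120 chips; eligible A, B, C
Layer 41-93: 53 each from B, C = 53*2 = 106 chips; eligible B, C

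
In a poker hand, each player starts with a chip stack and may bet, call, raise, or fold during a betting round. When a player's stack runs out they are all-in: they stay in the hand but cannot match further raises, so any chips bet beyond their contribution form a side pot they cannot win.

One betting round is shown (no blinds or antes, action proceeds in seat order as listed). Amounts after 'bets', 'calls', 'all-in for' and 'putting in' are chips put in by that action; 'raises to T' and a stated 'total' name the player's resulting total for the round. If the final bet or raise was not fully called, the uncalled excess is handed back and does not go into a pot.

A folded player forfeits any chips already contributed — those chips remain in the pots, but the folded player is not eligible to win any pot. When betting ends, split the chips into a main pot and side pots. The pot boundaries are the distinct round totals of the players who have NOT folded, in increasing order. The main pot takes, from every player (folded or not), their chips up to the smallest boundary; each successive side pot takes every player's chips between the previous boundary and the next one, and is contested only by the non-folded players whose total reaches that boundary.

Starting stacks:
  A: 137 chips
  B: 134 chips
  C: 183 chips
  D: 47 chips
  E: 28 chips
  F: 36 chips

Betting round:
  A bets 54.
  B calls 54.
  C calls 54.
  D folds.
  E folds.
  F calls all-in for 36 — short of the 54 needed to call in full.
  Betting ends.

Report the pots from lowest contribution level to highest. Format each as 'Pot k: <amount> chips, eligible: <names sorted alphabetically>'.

Contributions: A=54, B=54, C=54, F=36
Folded: D, E
Pot levels (distinct totals of non-folded players): 36, 54
Layer 1-36: 36 each from A, B, C, F = 36*4 = 144 chips; eligible A, B, C, F
Layer 37-54: 18 each from A, B, C = 18*3 = 54 chips; eligible A, B, C

Pot 1: 144 chips, eligible: A, B, C, F
Pot 2: 54 chips, eligible: A, B, C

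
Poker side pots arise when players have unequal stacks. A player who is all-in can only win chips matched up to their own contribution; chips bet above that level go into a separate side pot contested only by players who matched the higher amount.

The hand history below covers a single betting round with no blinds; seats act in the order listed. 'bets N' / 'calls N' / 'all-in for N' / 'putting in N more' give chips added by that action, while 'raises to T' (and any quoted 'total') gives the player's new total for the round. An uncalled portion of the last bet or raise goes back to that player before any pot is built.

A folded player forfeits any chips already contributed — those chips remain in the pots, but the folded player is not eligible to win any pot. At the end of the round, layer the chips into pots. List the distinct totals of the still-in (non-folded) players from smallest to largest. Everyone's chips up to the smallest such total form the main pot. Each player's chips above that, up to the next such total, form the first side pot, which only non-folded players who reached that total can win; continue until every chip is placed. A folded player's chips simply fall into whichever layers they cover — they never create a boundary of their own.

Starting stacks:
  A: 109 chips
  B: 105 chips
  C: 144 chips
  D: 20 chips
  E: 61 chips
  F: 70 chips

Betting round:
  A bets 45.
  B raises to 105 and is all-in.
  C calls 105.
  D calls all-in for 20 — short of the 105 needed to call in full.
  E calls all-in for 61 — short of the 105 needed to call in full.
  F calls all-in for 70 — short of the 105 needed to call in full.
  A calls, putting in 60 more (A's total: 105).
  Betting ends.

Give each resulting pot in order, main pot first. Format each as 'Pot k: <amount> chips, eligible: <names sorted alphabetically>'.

Pot 1: 120 chips, eligible: A, B, C, D, E, F
Pot 2: 205 chips, eligible: A, B, C, E, F
Pot 3: 36 chips, eligible: A, B, C, F
Pot 4: 105 chips, eligible: A, B, C

Derivation:
Contributions: A=105, B=105, C=105, D=20, E=61, F=70
Pot levels (distinct totals of non-folded players): 20, 61, 70, 105
Layer 1-20: 20 each from A, B, C, D, E, F = 20*6 = 120 chips; eligible A, B, C, D, E, F
Layer 21-61: 41 each from A, B, C, E, F = 41*5 = 205 chips; eligible A, B, C, E, F
Layer 62-70: 9 each from A, B, C, F = 9*4 = 36 chips; eligible A, B, C, F
Layer 71-105: 35 each from A, B, C = 35*3 = 105 chips; eligible A, B, C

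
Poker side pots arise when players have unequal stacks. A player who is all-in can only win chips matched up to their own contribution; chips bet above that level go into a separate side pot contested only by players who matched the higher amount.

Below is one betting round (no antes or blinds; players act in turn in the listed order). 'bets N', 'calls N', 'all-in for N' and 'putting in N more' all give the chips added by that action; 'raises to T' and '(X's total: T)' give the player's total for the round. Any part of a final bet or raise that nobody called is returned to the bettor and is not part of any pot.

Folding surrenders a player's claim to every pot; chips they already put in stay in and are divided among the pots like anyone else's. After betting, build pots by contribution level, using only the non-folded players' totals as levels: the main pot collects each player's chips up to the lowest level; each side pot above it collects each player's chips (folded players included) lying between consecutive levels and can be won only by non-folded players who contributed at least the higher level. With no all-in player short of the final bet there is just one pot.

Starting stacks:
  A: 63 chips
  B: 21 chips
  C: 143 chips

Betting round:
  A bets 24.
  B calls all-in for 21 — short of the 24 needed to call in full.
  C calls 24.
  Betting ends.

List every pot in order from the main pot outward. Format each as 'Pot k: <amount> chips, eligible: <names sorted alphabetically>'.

Contributions: A=24, B=21, C=24
Pot levels (distinct totals of non-folded players): 21, 24
Layer 1-21: 21 each from A, B, C = 21*3 = 63 chips; eligible A, B, C
Layer 22-24: 3 each from A, C = 3*2 = 6 chips; eligible A, C

Pot 1: 63 chips, eligible: A, B, C
Pot 2: 6 chips, eligible: A, C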